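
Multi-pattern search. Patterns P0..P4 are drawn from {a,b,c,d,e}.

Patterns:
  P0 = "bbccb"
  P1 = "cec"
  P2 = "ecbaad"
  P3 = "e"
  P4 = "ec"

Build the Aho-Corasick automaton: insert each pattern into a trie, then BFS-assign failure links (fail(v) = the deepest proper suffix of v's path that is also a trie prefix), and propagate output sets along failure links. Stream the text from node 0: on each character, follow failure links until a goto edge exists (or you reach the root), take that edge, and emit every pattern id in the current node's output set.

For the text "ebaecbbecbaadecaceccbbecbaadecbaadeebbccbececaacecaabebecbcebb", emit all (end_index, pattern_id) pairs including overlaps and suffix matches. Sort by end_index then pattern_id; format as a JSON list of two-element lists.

Build:
Trie nodes:
  0='ε' goto b→1 c→6 e→9
  1='b' goto b→2
  2='bb' goto c→3
  3='bbc' goto c→4
  4='bbcc' goto b→5
  5='bbccb' goto ·  [P0 ends]
  6='c' goto e→7
  7='ce' goto c→8
  8='cec' goto ·  [P1 ends]
  9='e' goto c→10  [P3 ends]
  10='ec' goto b→11  [P4 ends]
  11='ecb' goto a→12
  12='ecba' goto a→13
  13='ecbaa' goto d→14
  14='ecbaad' goto ·  [P2 ends]

Failure links (BFS by depth):
  fail(1) 'b': from fail(0)=0 chase 'b': 0 ⇒ 0;  out=∅∪out(0)=∅
  fail(6) 'c': from fail(0)=0 chase 'c': 0 ⇒ 0;  out=∅∪out(0)=∅
  fail(9) 'e': from fail(0)=0 chase 'e': 0 ⇒ 0;  out={3}∪out(0)={3}
  fail(2) 'bb': from fail(1)=0 chase 'b': 0 ⇒ 1;  out=∅∪out(1)=∅
  fail(7) 'ce': from fail(6)=0 chase 'e': 0 ⇒ 9;  out=∅∪out(9)={3}
  fail(10) 'ec': from fail(9)=0 chase 'c': 0 ⇒ 6;  out={4}∪out(6)={4}
  fail(3) 'bbc': from fail(2)=1 chase 'c': 1→0 ⇒ 6;  out=∅∪out(6)=∅
  fail(8) 'cec': from fail(7)=9 chase 'c': 9 ⇒ 10;  out={1}∪out(10)={1,4}
  fail(11) 'ecb': from fail(10)=6 chase 'b': 6→0 ⇒ 1;  out=∅∪out(1)=∅
  fail(4) 'bbcc': from fail(3)=6 chase 'c': 6→0 ⇒ 6;  out=∅∪out(6)=∅
  fail(12) 'ecba': from fail(11)=1 chase 'a': 1→0 ⇒ 0;  out=∅∪out(0)=∅
  fail(5) 'bbccb': from fail(4)=6 chase 'b': 6→0 ⇒ 1;  out={0}∪out(1)={0}
  fail(13) 'ecbaa': from fail(12)=0 chase 'a': 0 ⇒ 0;  out=∅∪out(0)=∅
  fail(14) 'ecbaad': from fail(13)=0 chase 'd': 0 ⇒ 0;  out={2}∪out(0)={2}

Text stream:
[0] read 'e'  n0⇒n9  emit P3@[0:0]
[1] read 'b'  n9⇒n1 (via fail)
[2] read 'a'  n1⇒n0 (via fail)
[3] read 'e'  n0⇒n9  emit P3@[3:3]
[4] read 'c'  n9⇒n10  emit P4@[3:4]
[5] read 'b'  n10⇒n11
[6] read 'b'  n11⇒n2 (via fail)
[7] read 'e'  n2⇒n9 (via fail)  emit P3@[7:7]
[8] read 'c'  n9⇒n10  emit P4@[7:8]
[9] read 'b'  n10⇒n11
[10] read 'a'  n11⇒n12
[11] read 'a'  n12⇒n13
[12] read 'd'  n13⇒n14  emit P2@[7:12]
[13] read 'e'  n14⇒n9 (via fail)  emit P3@[13:13]
[14] read 'c'  n9⇒n10  emit P4@[13:14]
[15] read 'a'  n10⇒n0 (via fail)
[16] read 'c'  n0⇒n6
[17] read 'e'  n6⇒n7  emit P3@[17:17]
[18] read 'c'  n7⇒n8  emit P1@[16:18],P4@[17:18]
[19] read 'c'  n8⇒n6 (via fail)
[20] read 'b'  n6⇒n1 (via fail)
[21] read 'b'  n1⇒n2
[22] read 'e'  n2⇒n9 (via fail)  emit P3@[22:22]
[23] read 'c'  n9⇒n10  emit P4@[22:23]
[24] read 'b'  n10⇒n11
[25] read 'a'  n11⇒n12
[26] read 'a'  n12⇒n13
[27] read 'd'  n13⇒n14  emit P2@[22:27]
[28] read 'e'  n14⇒n9 (via fail)  emit P3@[28:28]
[29] read 'c'  n9⇒n10  emit P4@[28:29]
[30] read 'b'  n10⇒n11
[31] read 'a'  n11⇒n12
[32] read 'a'  n12⇒n13
[33] read 'd'  n13⇒n14  emit P2@[28:33]
[34] read 'e'  n14⇒n9 (via fail)  emit P3@[34:34]
[35] read 'e'  n9⇒n9 (via fail)  emit P3@[35:35]
[36] read 'b'  n9⇒n1 (via fail)
[37] read 'b'  n1⇒n2
[38] read 'c'  n2⇒n3
[39] read 'c'  n3⇒n4
[40] read 'b'  n4⇒n5  emit P0@[36:40]
[41] read 'e'  n5⇒n9 (via fail)  emit P3@[41:41]
[42] read 'c'  n9⇒n10  emit P4@[41:42]
[43] read 'e'  n10⇒n7 (via fail)  emit P3@[43:43]
[44] read 'c'  n7⇒n8  emit P1@[42:44],P4@[43:44]
[45] read 'a'  n8⇒n0 (via fail)
[46] read 'a'  n0⇒n0
[47] read 'c'  n0⇒n6
[48] read 'e'  n6⇒n7  emit P3@[48:48]
[49] read 'c'  n7⇒n8  emit P1@[47:49],P4@[48:49]
[50] read 'a'  n8⇒n0 (via fail)
[51] read 'a'  n0⇒n0
[52] read 'b'  n0⇒n1
[53] read 'e'  n1⇒n9 (via fail)  emit P3@[53:53]
[54] read 'b'  n9⇒n1 (via fail)
[55] read 'e'  n1⇒n9 (via fail)  emit P3@[55:55]
[56] read 'c'  n9⇒n10  emit P4@[55:56]
[57] read 'b'  n10⇒n11
[58] read 'c'  n11⇒n6 (via fail)
[59] read 'e'  n6⇒n7  emit P3@[59:59]
[60] read 'b'  n7⇒n1 (via fail)
[61] read 'b'  n1⇒n2

Matches: [[0,3],[3,3],[4,4],[7,3],[8,4],[12,2],[13,3],[14,4],[17,3],[18,1],[18,4],[22,3],[23,4],[27,2],[28,3],[29,4],[33,2],[34,3],[35,3],[40,0],[41,3],[42,4],[43,3],[44,1],[44,4],[48,3],[49,1],[49,4],[53,3],[55,3],[56,4],[59,3]]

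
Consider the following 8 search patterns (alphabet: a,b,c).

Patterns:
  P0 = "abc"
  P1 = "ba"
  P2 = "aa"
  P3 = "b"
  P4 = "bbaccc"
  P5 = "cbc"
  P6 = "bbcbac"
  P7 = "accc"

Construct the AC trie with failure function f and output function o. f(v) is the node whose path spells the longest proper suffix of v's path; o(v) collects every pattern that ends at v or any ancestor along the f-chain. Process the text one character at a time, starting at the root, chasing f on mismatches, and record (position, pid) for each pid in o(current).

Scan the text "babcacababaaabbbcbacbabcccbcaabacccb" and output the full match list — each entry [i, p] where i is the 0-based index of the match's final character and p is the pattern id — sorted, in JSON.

Build automaton:
Trie (insert patterns):
  n0 'ε': a→1 b→4 c→12
  n1 'a': a→6 b→2 c→19
  n2 'ab': c→3
  n3 'abc': ·  ←P0
  n4 'b': a→5 b→7  ←P3
  n5 'ba': ·  ←P1
  n6 'aa': ·  ←P2
  n7 'bb': a→8 c→15
  n8 'bba': c→9
  n9 'bbac': c→10
  n10 'bbacc': c→11
  n11 'bbaccc': ·  ←P4
  n12 'c': b→13
  n13 'cb': c→14
  n14 'cbc': ·  ←P5
  n15 'bbc': b→16
  n16 'bbcb': a→17
  n17 'bbcba': c→18
  n18 'bbcbac': ·  ←P6
  n19 'ac': c→20
  n20 'acc': c→21
  n21 'accc': ·  ←P7

Failure links (BFS by depth):
  n1('a'): parent n0 fail=0; on 'a' 0 → fail=0;  out ∅∪∅=∅
  n4('b'): parent n0 fail=0; on 'b' 0 → fail=0;  out {3}∪∅={3}
  n12('c'): parent n0 fail=0; on 'c' 0 → fail=0;  out ∅∪∅=∅
  n2('ab'): parent n1 fail=0; on 'b' 0 → fail=4;  out ∅∪{3}={3}
  n5('ba'): parent n4 fail=0; on 'a' 0 → fail=1;  out {1}∪∅={1}
  n6('aa'): parent n1 fail=0; on 'a' 0 → fail=1;  out {2}∪∅={2}
  n7('bb'): parent n4 fail=0; on 'b' 0 → fail=4;  out ∅∪{3}={3}
  n13('cb'): parent n12 fail=0; on 'b' 0 → fail=4;  out ∅∪{3}={3}
  n19('ac'): parent n1 fail=0; on 'c' 0 → fail=12;  out ∅∪∅=∅
  n3('abc'): parent n2 fail=4; on 'c' 4→0 → fail=12;  out {0}∪∅={0}
  n8('bba'): parent n7 fail=4; on 'a' 4 → fail=5;  out ∅∪{1}={1}
  n14('cbc'): parent n13 fail=4; on 'c' 4→0 → fail=12;  out {5}∪∅={5}
  n15('bbc'): parent n7 fail=4; on 'c' 4→0 → fail=12;  out ∅∪∅=∅
  n20('acc'): parent n19 fail=12; on 'c' 12→0 → fail=12;  out ∅∪∅=∅
  n9('bbac'): parent n8 fail=5; on 'c' 5→1 → fail=19;  out ∅∪∅=∅
  n16('bbcb'): parent n15 fail=12; on 'b' 12 → fail=13;  out ∅∪{3}={3}
  n21('accc'): parent n20 fail=12; on 'c' 12→0 → fail=12;  out {7}∪∅={7}
  n10('bbacc'): parent n9 fail=19; on 'c' 19 → fail=20;  out ∅∪∅=∅
  n17('bbcba'): parent n16 fail=13; on 'a' 13→4 → fail=5;  out ∅∪{1}={1}
  n11('bbaccc'): parent n10 fail=20; on 'c' 20 → fail=21;  out {4}∪{7}={4,7}
  n18('bbcbac'): parent n17 fail=5; on 'c' 5→1 → fail=19;  out {6}∪∅={6}

Scan:
[0] read 'b'  n0⇒n4  → match P3@[0:0]
[1] read 'a'  n4⇒n5  → match P1@[0:1]
[2] read 'b'  n5⇒n2 ·f  → match P3@[2:2]
[3] read 'c'  n2⇒n3  → match P0@[1:3]
[4] read 'a'  n3⇒n1 ·f
[5] read 'c'  n1⇒n19
[6] read 'a'  n19⇒n1 ·f
[7] read 'b'  n1⇒n2  → match P3@[7:7]
[8] read 'a'  n2⇒n5 ·f  → match P1@[7:8]
[9] read 'b'  n5⇒n2 ·f  → match P3@[9:9]
[10] read 'a'  n2⇒n5 ·f  → match P1@[9:10]
[11] read 'a'  n5⇒n6 ·f  → match P2@[10:11]
[12] read 'a'  n6⇒n6 ·f  → match P2@[11:12]
[13] read 'b'  n6⇒n2 ·f  → match P3@[13:13]
[14] read 'b'  n2⇒n7 ·f  → match P3@[14:14]
[15] read 'b'  n7⇒n7 ·f  → match P3@[15:15]
[16] read 'c'  n7⇒n15
[17] read 'b'  n15⇒n16  → match P3@[17:17]
[18] read 'a'  n16⇒n17  → match P1@[17:18]
[19] read 'c'  n17⇒n18  → match P6@[14:19]
[20] read 'b'  n18⇒n13 ·f  → match P3@[20:20]
[21] read 'a'  n13⇒n5 ·f  → match P1@[20:21]
[22] read 'b'  n5⇒n2 ·f  → match P3@[22:22]
[23] read 'c'  n2⇒n3  → match P0@[21:23]
[24] read 'c'  n3⇒n12 ·f
[25] read 'c'  n12⇒n12 ·f
[26] read 'b'  n12⇒n13  → match P3@[26:26]
[27] read 'c'  n13⇒n14  → match P5@[25:27]
[28] read 'a'  n14⇒n1 ·f
[29] read 'a'  n1⇒n6  → match P2@[28:29]
[30] read 'b'  n6⇒n2 ·f  → match P3@[30:30]
[31] read 'a'  n2⇒n5 ·f  → match P1@[30:31]
[32] read 'c'  n5⇒n19 ·f
[33] read 'c'  n19⇒n20
[34] read 'c'  n20⇒n21  → match P7@[31:34]
[35] read 'b'  n21⇒n13 ·f  → match P3@[35:35]

Result: [[0,3],[1,1],[2,3],[3,0],[7,3],[8,1],[9,3],[10,1],[11,2],[12,2],[13,3],[14,3],[15,3],[17,3],[18,1],[19,6],[20,3],[21,1],[22,3],[23,0],[26,3],[27,5],[29,2],[30,3],[31,1],[34,7],[35,3]]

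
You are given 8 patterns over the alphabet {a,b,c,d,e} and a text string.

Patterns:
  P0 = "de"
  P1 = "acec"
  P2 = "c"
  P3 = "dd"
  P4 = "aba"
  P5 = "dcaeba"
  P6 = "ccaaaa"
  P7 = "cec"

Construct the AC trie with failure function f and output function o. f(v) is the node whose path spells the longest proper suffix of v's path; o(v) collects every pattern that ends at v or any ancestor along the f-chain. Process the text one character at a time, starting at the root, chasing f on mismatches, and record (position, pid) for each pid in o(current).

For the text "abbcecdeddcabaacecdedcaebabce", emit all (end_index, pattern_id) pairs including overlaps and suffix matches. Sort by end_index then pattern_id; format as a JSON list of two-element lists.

Build:
Trie nodes:
  0='ε' goto a→3 c→7 d→1
  1='d' goto c→11 d→8 e→2
  2='de' goto ·  [P0 ends]
  3='a' goto b→9 c→4
  4='ac' goto e→5
  5='ace' goto c→6
  6='acec' goto ·  [P1 ends]
  7='c' goto c→16 e→21  [P2 ends]
  8='dd' goto ·  [P3 ends]
  9='ab' goto a→10
  10='aba' goto ·  [P4 ends]
  11='dc' goto a→12
  12='dca' goto e→13
  13='dcae' goto b→14
  14='dcaeb' goto a→15
  15='dcaeba' goto ·  [P5 ends]
  16='cc' goto a→17
  17='cca' goto a→18
  18='ccaa' goto a→19
  19='ccaaa' goto a→20
  20='ccaaaa' goto ·  [P6 ends]
  21='ce' goto c→22
  22='cec' goto ·  [P7 ends]

BFS fail/out derivation:
  fail(1) 'd': from fail(0)=0 chase 'd': 0 ⇒ 0;  out=∅∪out(0)=∅
  fail(3) 'a': from fail(0)=0 chase 'a': 0 ⇒ 0;  out=∅∪out(0)=∅
  fail(7) 'c': from fail(0)=0 chase 'c': 0 ⇒ 0;  out={2}∪out(0)={2}
  fail(2) 'de': from fail(1)=0 chase 'e': 0 ⇒ 0;  out={0}∪out(0)={0}
  fail(4) 'ac': from fail(3)=0 chase 'c': 0 ⇒ 7;  out=∅∪out(7)={2}
  fail(8) 'dd': from fail(1)=0 chase 'd': 0 ⇒ 1;  out={3}∪out(1)={3}
  fail(9) 'ab': from fail(3)=0 chase 'b': 0 ⇒ 0;  out=∅∪out(0)=∅
  fail(11) 'dc': from fail(1)=0 chase 'c': 0 ⇒ 7;  out=∅∪out(7)={2}
  fail(16) 'cc': from fail(7)=0 chase 'c': 0 ⇒ 7;  out=∅∪out(7)={2}
  fail(21) 'ce': from fail(7)=0 chase 'e': 0 ⇒ 0;  out=∅∪out(0)=∅
  fail(5) 'ace': from fail(4)=7 chase 'e': 7 ⇒ 21;  out=∅∪out(21)=∅
  fail(10) 'aba': from fail(9)=0 chase 'a': 0 ⇒ 3;  out={4}∪out(3)={4}
  fail(12) 'dca': from fail(11)=7 chase 'a': 7→0 ⇒ 3;  out=∅∪out(3)=∅
  fail(17) 'cca': from fail(16)=7 chase 'a': 7→0 ⇒ 3;  out=∅∪out(3)=∅
  fail(22) 'cec': from fail(21)=0 chase 'c': 0 ⇒ 7;  out={7}∪out(7)={2,7}
  fail(6) 'acec': from fail(5)=21 chase 'c': 21 ⇒ 22;  out={1}∪out(22)={1,2,7}
  fail(13) 'dcae': from fail(12)=3 chase 'e': 3→0 ⇒ 0;  out=∅∪out(0)=∅
  fail(18) 'ccaa': from fail(17)=3 chase 'a': 3→0 ⇒ 3;  out=∅∪out(3)=∅
  fail(14) 'dcaeb': from fail(13)=0 chase 'b': 0 ⇒ 0;  out=∅∪out(0)=∅
  fail(19) 'ccaaa': from fail(18)=3 chase 'a': 3→0 ⇒ 3;  out=∅∪out(3)=∅
  fail(15) 'dcaeba': from fail(14)=0 chase 'a': 0 ⇒ 3;  out={5}∪out(3)={5}
  fail(20) 'ccaaaa': from fail(19)=3 chase 'a': 3→0 ⇒ 3;  out={6}∪out(3)={6}

Run:
i=0 'a': node 0→3
i=1 'b': node 3→9
i=2 'b': node 9→0 (via fail)
i=3 'c': node 0→7  ** P2@[3:3]
i=4 'e': node 7→21
i=5 'c': node 21→22  ** P2@[5:5],P7@[3:5]
i=6 'd': node 22→1 (via fail)
i=7 'e': node 1→2  ** P0@[6:7]
i=8 'd': node 2→1 (via fail)
i=9 'd': node 1→8  ** P3@[8:9]
i=10 'c': node 8→11 (via fail)  ** P2@[10:10]
i=11 'a': node 11→12
i=12 'b': node 12→9 (via fail)
i=13 'a': node 9→10  ** P4@[11:13]
i=14 'a': node 10→3 (via fail)
i=15 'c': node 3→4  ** P2@[15:15]
i=16 'e': node 4→5
i=17 'c': node 5→6  ** P1@[14:17],P2@[17:17],P7@[15:17]
i=18 'd': node 6→1 (via fail)
i=19 'e': node 1→2  ** P0@[18:19]
i=20 'd': node 2→1 (via fail)
i=21 'c': node 1→11  ** P2@[21:21]
i=22 'a': node 11→12
i=23 'e': node 12→13
i=24 'b': node 13→14
i=25 'a': node 14→15  ** P5@[20:25]
i=26 'b': node 15→9 (via fail)
i=27 'c': node 9→7 (via fail)  ** P2@[27:27]
i=28 'e': node 7→21

Matches: [[3,2],[5,2],[5,7],[7,0],[9,3],[10,2],[13,4],[15,2],[17,1],[17,2],[17,7],[19,0],[21,2],[25,5],[27,2]]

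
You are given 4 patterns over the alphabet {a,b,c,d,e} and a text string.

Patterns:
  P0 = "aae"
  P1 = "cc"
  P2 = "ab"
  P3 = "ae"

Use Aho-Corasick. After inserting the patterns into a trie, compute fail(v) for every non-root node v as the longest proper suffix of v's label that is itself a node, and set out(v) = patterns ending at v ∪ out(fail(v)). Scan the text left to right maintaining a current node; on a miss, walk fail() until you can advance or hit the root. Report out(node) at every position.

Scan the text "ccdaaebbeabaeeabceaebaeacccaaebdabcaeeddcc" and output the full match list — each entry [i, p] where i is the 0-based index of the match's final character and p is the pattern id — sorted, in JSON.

Build:
Trie (insert patterns):
  0='ε' goto a→1 c→4
  1='a' goto a→2 b→6 e→7
  2='aa' goto e→3
  3='aae' goto ·  ←P0
  4='c' goto c→5
  5='cc' goto ·  ←P1
  6='ab' goto ·  ←P2
  7='ae' goto ·  ←P3

Failure links (BFS by depth):
  n1('a'): parent n0 fail=0; on 'a' 0 → fail=0;  out ∅∪∅=∅
  n4('c'): parent n0 fail=0; on 'c' 0 → fail=0;  out ∅∪∅=∅
  n2('aa'): parent n1 fail=0; on 'a' 0 → fail=1;  out ∅∪∅=∅
  n5('cc'): parent n4 fail=0; on 'c' 0 → fail=4;  out {1}∪∅={1}
  n6('ab'): parent n1 fail=0; on 'b' 0 → fail=0;  out {2}∪∅={2}
  n7('ae'): parent n1 fail=0; on 'e' 0 → fail=0;  out {3}∪∅={3}
  n3('aae'): parent n2 fail=1; on 'e' 1 → fail=7;  out {0}∪{3}={0,3}

Run:
i=0 'c': node 0→4
i=1 'c': node 4→5  → match P1@[0:1]
i=2 'd': node 5→0 (fail-walked)
i=3 'a': node 0→1
i=4 'a': node 1→2
i=5 'e': node 2→3  → match P0@[3:5],P3@[4:5]
i=6 'b': node 3→0 (fail-walked)
i=7 'b': node 0→0
i=8 'e': node 0→0
i=9 'a': node 0→1
i=10 'b': node 1→6  → match P2@[9:10]
i=11 'a': node 6→1 (fail-walked)
i=12 'e': node 1→7  → match P3@[11:12]
i=13 'e': node 7→0 (fail-walked)
i=14 'a': node 0→1
i=15 'b': node 1→6  → match P2@[14:15]
i=16 'c': node 6→4 (fail-walked)
i=17 'e': node 4→0 (fail-walked)
i=18 'a': node 0→1
i=19 'e': node 1→7  → match P3@[18:19]
i=20 'b': node 7→0 (fail-walked)
i=21 'a': node 0→1
i=22 'e': node 1→7  → match P3@[21:22]
i=23 'a': node 7→1 (fail-walked)
i=24 'c': node 1→4 (fail-walked)
i=25 'c': node 4→5  → match P1@[24:25]
i=26 'c': node 5→5 (fail-walked)  → match P1@[25:26]
i=27 'a': node 5→1 (fail-walked)
i=28 'a': node 1→2
i=29 'e': node 2→3  → match P0@[27:29],P3@[28:29]
i=30 'b': node 3→0 (fail-walked)
i=31 'd': node 0→0
i=32 'a': node 0→1
i=33 'b': node 1→6  → match P2@[32:33]
i=34 'c': node 6→4 (fail-walked)
i=35 'a': node 4→1 (fail-walked)
i=36 'e': node 1→7  → match P3@[35:36]
i=37 'e': node 7→0 (fail-walked)
i=38 'd': node 0→0
i=39 'd': node 0→0
i=40 'c': node 0→4
i=41 'c': node 4→5  → match P1@[40:41]

Matches: [[1,1],[5,0],[5,3],[10,2],[12,3],[15,2],[19,3],[22,3],[25,1],[26,1],[29,0],[29,3],[33,2],[36,3],[41,1]]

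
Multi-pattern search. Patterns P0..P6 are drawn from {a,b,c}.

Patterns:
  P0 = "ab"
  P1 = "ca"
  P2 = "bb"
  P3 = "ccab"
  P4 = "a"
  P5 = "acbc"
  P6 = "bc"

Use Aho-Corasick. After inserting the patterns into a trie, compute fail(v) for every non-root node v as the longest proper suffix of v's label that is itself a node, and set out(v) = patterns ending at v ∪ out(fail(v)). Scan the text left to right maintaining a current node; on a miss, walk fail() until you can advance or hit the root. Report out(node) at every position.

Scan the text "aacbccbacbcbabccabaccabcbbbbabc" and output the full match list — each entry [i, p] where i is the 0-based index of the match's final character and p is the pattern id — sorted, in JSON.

Build automaton:
Trie (insert patterns):
  n0 'ε': a→1 b→5 c→3
  n1 'a': b→2 c→10  [P4 ends]
  n2 'ab': ·  [P0 ends]
  n3 'c': a→4 c→7
  n4 'ca': ·  [P1 ends]
  n5 'b': b→6 c→13
  n6 'bb': ·  [P2 ends]
  n7 'cc': a→8
  n8 'cca': b→9
  n9 'ccab': ·  [P3 ends]
  n10 'ac': b→11
  n11 'acb': c→12
  n12 'acbc': ·  [P5 ends]
  n13 'bc': ·  [P6 ends]

Failure links (BFS by depth):
  n1('a'): parent n0 fail=0; on 'a' 0 → fail=0;  out {4}∪∅={4}
  n3('c'): parent n0 fail=0; on 'c' 0 → fail=0;  out ∅∪∅=∅
  n5('b'): parent n0 fail=0; on 'b' 0 → fail=0;  out ∅∪∅=∅
  n2('ab'): parent n1 fail=0; on 'b' 0 → fail=5;  out {0}∪∅={0}
  n4('ca'): parent n3 fail=0; on 'a' 0 → fail=1;  out {1}∪{4}={1,4}
  n6('bb'): parent n5 fail=0; on 'b' 0 → fail=5;  out {2}∪∅={2}
  n7('cc'): parent n3 fail=0; on 'c' 0 → fail=3;  out ∅∪∅=∅
  n10('ac'): parent n1 fail=0; on 'c' 0 → fail=3;  out ∅∪∅=∅
  n13('bc'): parent n5 fail=0; on 'c' 0 → fail=3;  out {6}∪∅={6}
  n8('cca'): parent n7 fail=3; on 'a' 3 → fail=4;  out ∅∪{1,4}={1,4}
  n11('acb'): parent n10 fail=3; on 'b' 3→0 → fail=5;  out ∅∪∅=∅
  n9('ccab'): parent n8 fail=4; on 'b' 4→1 → fail=2;  out {3}∪{0}={0,3}
  n12('acbc'): parent n11 fail=5; on 'c' 5 → fail=13;  out {5}∪{6}={5,6}

Text stream:
i=0 'a': node 0→1  ** P4@[0:0]
i=1 'a': node 1→1 (via fail)  ** P4@[1:1]
i=2 'c': node 1→10
i=3 'b': node 10→11
i=4 'c': node 11→12  ** P5@[1:4],P6@[3:4]
i=5 'c': node 12→7 (via fail)
i=6 'b': node 7→5 (via fail)
i=7 'a': node 5→1 (via fail)  ** P4@[7:7]
i=8 'c': node 1→10
i=9 'b': node 10→11
i=10 'c': node 11→12  ** P5@[7:10],P6@[9:10]
i=11 'b': node 12→5 (via fail)
i=12 'a': node 5→1 (via fail)  ** P4@[12:12]
i=13 'b': node 1→2  ** P0@[12:13]
i=14 'c': node 2→13 (via fail)  ** P6@[13:14]
i=15 'c': node 13→7 (via fail)
i=16 'a': node 7→8  ** P1@[15:16],P4@[16:16]
i=17 'b': node 8→9  ** P0@[16:17],P3@[14:17]
i=18 'a': node 9→1 (via fail)  ** P4@[18:18]
i=19 'c': node 1→10
i=20 'c': node 10→7 (via fail)
i=21 'a': node 7→8  ** P1@[20:21],P4@[21:21]
i=22 'b': node 8→9  ** P0@[21:22],P3@[19:22]
i=23 'c': node 9→13 (via fail)  ** P6@[22:23]
i=24 'b': node 13→5 (via fail)
i=25 'b': node 5→6  ** P2@[24:25]
i=26 'b': node 6→6 (via fail)  ** P2@[25:26]
i=27 'b': node 6→6 (via fail)  ** P2@[26:27]
i=28 'a': node 6→1 (via fail)  ** P4@[28:28]
i=29 'b': node 1→2  ** P0@[28:29]
i=30 'c': node 2→13 (via fail)  ** P6@[29:30]

All matches (sorted): [[0,4],[1,4],[4,5],[4,6],[7,4],[10,5],[10,6],[12,4],[13,0],[14,6],[16,1],[16,4],[17,0],[17,3],[18,4],[21,1],[21,4],[22,0],[22,3],[23,6],[25,2],[26,2],[27,2],[28,4],[29,0],[30,6]]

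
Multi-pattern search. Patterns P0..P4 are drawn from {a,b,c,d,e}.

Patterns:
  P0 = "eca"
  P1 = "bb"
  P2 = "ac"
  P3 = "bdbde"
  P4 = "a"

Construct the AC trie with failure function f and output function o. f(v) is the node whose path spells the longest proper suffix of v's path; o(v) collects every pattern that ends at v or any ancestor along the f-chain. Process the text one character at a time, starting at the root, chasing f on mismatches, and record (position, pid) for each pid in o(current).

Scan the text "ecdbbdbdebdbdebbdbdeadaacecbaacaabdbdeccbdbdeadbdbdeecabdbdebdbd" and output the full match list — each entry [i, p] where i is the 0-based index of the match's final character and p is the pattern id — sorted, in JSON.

Build:
Trie nodes:
  n0 'ε': a→6 b→4 e→1
  n1 'e': c→2
  n2 'ec': a→3
  n3 'eca': ·  [P0 ends]
  n4 'b': b→5 d→8
  n5 'bb': ·  [P1 ends]
  n6 'a': c→7  [P4 ends]
  n7 'ac': ·  [P2 ends]
  n8 'bd': b→9
  n9 'bdb': d→10
  n10 'bdbd': e→11
  n11 'bdbde': ·  [P3 ends]

BFS fail/out derivation:
  fail(1) 'e': from fail(0)=0 chase 'e': 0 ⇒ 0;  out=∅∪out(0)=∅
  fail(4) 'b': from fail(0)=0 chase 'b': 0 ⇒ 0;  out=∅∪out(0)=∅
  fail(6) 'a': from fail(0)=0 chase 'a': 0 ⇒ 0;  out={4}∪out(0)={4}
  fail(2) 'ec': from fail(1)=0 chase 'c': 0 ⇒ 0;  out=∅∪out(0)=∅
  fail(5) 'bb': from fail(4)=0 chase 'b': 0 ⇒ 4;  out={1}∪out(4)={1}
  fail(7) 'ac': from fail(6)=0 chase 'c': 0 ⇒ 0;  out={2}∪out(0)={2}
  fail(8) 'bd': from fail(4)=0 chase 'd': 0 ⇒ 0;  out=∅∪out(0)=∅
  fail(3) 'eca': from fail(2)=0 chase 'a': 0 ⇒ 6;  out={0}∪out(6)={0,4}
  fail(9) 'bdb': from fail(8)=0 chase 'b': 0 ⇒ 4;  out=∅∪out(4)=∅
  fail(10) 'bdbd': from fail(9)=4 chase 'd': 4 ⇒ 8;  out=∅∪out(8)=∅
  fail(11) 'bdbde': from fail(10)=8 chase 'e': 8→0 ⇒ 1;  out={3}∪out(1)={3}

Text stream:
i=0 'e': node 0→1
i=1 'c': node 1→2
i=2 'd': node 2→0 (via fail)
i=3 'b': node 0→4
i=4 'b': node 4→5  → match P1@[3:4]
i=5 'd': node 5→8 (via fail)
i=6 'b': node 8→9
i=7 'd': node 9→10
i=8 'e': node 10→11  → match P3@[4:8]
i=9 'b': node 11→4 (via fail)
i=10 'd': node 4→8
i=11 'b': node 8→9
i=12 'd': node 9→10
i=13 'e': node 10→11  → match P3@[9:13]
i=14 'b': node 11→4 (via fail)
i=15 'b': node 4→5  → match P1@[14:15]
i=16 'd': node 5→8 (via fail)
i=17 'b': node 8→9
i=18 'd': node 9→10
i=19 'e': node 10→11  → match P3@[15:19]
i=20 'a': node 11→6 (via fail)  → match P4@[20:20]
i=21 'd': node 6→0 (via fail)
i=22 'a': node 0→6  → match P4@[22:22]
i=23 'a': node 6→6 (via fail)  → match P4@[23:23]
i=24 'c': node 6→7  → match P2@[23:24]
i=25 'e': node 7→1 (via fail)
i=26 'c': node 1→2
i=27 'b': node 2→4 (via fail)
i=28 'a': node 4→6 (via fail)  → match P4@[28:28]
i=29 'a': node 6→6 (via fail)  → match P4@[29:29]
i=30 'c': node 6→7  → match P2@[29:30]
i=31 'a': node 7→6 (via fail)  → match P4@[31:31]
i=32 'a': node 6→6 (via fail)  → match P4@[32:32]
i=33 'b': node 6→4 (via fail)
i=34 'd': node 4→8
i=35 'b': node 8→9
i=36 'd': node 9→10
i=37 'e': node 10→11  → match P3@[33:37]
i=38 'c': node 11→2 (via fail)
i=39 'c': node 2→0 (via fail)
i=40 'b': node 0→4
i=41 'd': node 4→8
i=42 'b': node 8→9
i=43 'd': node 9→10
i=44 'e': node 10→11  → match P3@[40:44]
i=45 'a': node 11→6 (via fail)  → match P4@[45:45]
i=46 'd': node 6→0 (via fail)
i=47 'b': node 0→4
i=48 'd': node 4→8
i=49 'b': node 8→9
i=50 'd': node 9→10
i=51 'e': node 10→11  → match P3@[47:51]
i=52 'e': node 11→1 (via fail)
i=53 'c': node 1→2
i=54 'a': node 2→3  → match P0@[52:54],P4@[54:54]
i=55 'b': node 3→4 (via fail)
i=56 'd': node 4→8
i=57 'b': node 8→9
i=58 'd': node 9→10
i=59 'e': node 10→11  → match P3@[55:59]
i=60 'b': node 11→4 (via fail)
i=61 'd': node 4→8
i=62 'b': node 8→9
i=63 'd': node 9→10

All matches (sorted): [[4,1],[8,3],[13,3],[15,1],[19,3],[20,4],[22,4],[23,4],[24,2],[28,4],[29,4],[30,2],[31,4],[32,4],[37,3],[44,3],[45,4],[51,3],[54,0],[54,4],[59,3]]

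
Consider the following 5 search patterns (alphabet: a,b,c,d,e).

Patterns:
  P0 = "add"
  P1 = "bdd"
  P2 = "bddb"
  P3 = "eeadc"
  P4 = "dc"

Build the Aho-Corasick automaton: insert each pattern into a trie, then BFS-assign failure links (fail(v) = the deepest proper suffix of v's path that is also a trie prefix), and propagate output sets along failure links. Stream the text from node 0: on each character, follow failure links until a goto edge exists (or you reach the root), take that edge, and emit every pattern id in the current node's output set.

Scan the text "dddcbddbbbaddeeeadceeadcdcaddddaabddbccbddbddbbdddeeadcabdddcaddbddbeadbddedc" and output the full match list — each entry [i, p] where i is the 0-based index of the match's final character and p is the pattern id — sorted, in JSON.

Construct AC machine:
Trie nodes:
  0='ε' goto a→1 b→4 d→13 e→8
  1='a' goto d→2
  2='ad' goto d→3
  3='add' goto ·  [P0 ends]
  4='b' goto d→5
  5='bd' goto d→6
  6='bdd' goto b→7  [P1 ends]
  7='bddb' goto ·  [P2 ends]
  8='e' goto e→9
  9='ee' goto a→10
  10='eea' goto d→11
  11='eead' goto c→12
  12='eeadc' goto ·  [P3 ends]
  13='d' goto c→14
  14='dc' goto ·  [P4 ends]

Failure links (BFS by depth):
  n1('a'): parent n0 fail=0; on 'a' 0 → fail=0;  out ∅∪∅=∅
  n4('b'): parent n0 fail=0; on 'b' 0 → fail=0;  out ∅∪∅=∅
  n8('e'): parent n0 fail=0; on 'e' 0 → fail=0;  out ∅∪∅=∅
  n13('d'): parent n0 fail=0; on 'd' 0 → fail=0;  out ∅∪∅=∅
  n2('ad'): parent n1 fail=0; on 'd' 0 → fail=13;  out ∅∪∅=∅
  n5('bd'): parent n4 fail=0; on 'd' 0 → fail=13;  out ∅∪∅=∅
  n9('ee'): parent n8 fail=0; on 'e' 0 → fail=8;  out ∅∪∅=∅
  n14('dc'): parent n13 fail=0; on 'c' 0 → fail=0;  out {4}∪∅={4}
  n3('add'): parent n2 fail=13; on 'd' 13→0 → fail=13;  out {0}∪∅={0}
  n6('bdd'): parent n5 fail=13; on 'd' 13→0 → fail=13;  out {1}∪∅={1}
  n10('eea'): parent n9 fail=8; on 'a' 8→0 → fail=1;  out ∅∪∅=∅
  n7('bddb'): parent n6 fail=13; on 'b' 13→0 → fail=4;  out {2}∪∅={2}
  n11('eead'): parent n10 fail=1; on 'd' 1 → fail=2;  out ∅∪∅=∅
  n12('eeadc'): parent n11 fail=2; on 'c' 2→13 → fail=14;  out {3}∪{4}={3,4}

Scan:
[0] read 'd'  n0⇒n13
[1] read 'd'  n13⇒n13 (fail-walked)
[2] read 'd'  n13⇒n13 (fail-walked)
[3] read 'c'  n13⇒n14  emit P4@[2:3]
[4] read 'b'  n14⇒n4 (fail-walked)
[5] read 'd'  n4⇒n5
[6] read 'd'  n5⇒n6  emit P1@[4:6]
[7] read 'b'  n6⇒n7  emit P2@[4:7]
[8] read 'b'  n7⇒n4 (fail-walked)
[9] read 'b'  n4⇒n4 (fail-walked)
[10] read 'a'  n4⇒n1 (fail-walked)
[11] read 'd'  n1⇒n2
[12] read 'd'  n2⇒n3  emit P0@[10:12]
[13] read 'e'  n3⇒n8 (fail-walked)
[14] read 'e'  n8⇒n9
[15] read 'e'  n9⇒n9 (fail-walked)
[16] read 'a'  n9⇒n10
[17] read 'd'  n10⇒n11
[18] read 'c'  n11⇒n12  emit P3@[14:18],P4@[17:18]
[19] read 'e'  n12⇒n8 (fail-walked)
[20] read 'e'  n8⇒n9
[21] read 'a'  n9⇒n10
[22] read 'd'  n10⇒n11
[23] read 'c'  n11⇒n12  emit P3@[19:23],P4@[22:23]
[24] read 'd'  n12⇒n13 (fail-walked)
[25] read 'c'  n13⇒n14  emit P4@[24:25]
[26] read 'a'  n14⇒n1 (fail-walked)
[27] read 'd'  n1⇒n2
[28] read 'd'  n2⇒n3  emit P0@[26:28]
[29] read 'd'  n3⇒n13 (fail-walked)
[30] read 'd'  n13⇒n13 (fail-walked)
[31] read 'a'  n13⇒n1 (fail-walked)
[32] read 'a'  n1⇒n1 (fail-walked)
[33] read 'b'  n1⇒n4 (fail-walked)
[34] read 'd'  n4⇒n5
[35] read 'd'  n5⇒n6  emit P1@[33:35]
[36] read 'b'  n6⇒n7  emit P2@[33:36]
[37] read 'c'  n7⇒n0 (fail-walked)
[38] read 'c'  n0⇒n0
[39] read 'b'  n0⇒n4
[40] read 'd'  n4⇒n5
[41] read 'd'  n5⇒n6  emit P1@[39:41]
[42] read 'b'  n6⇒n7  emit P2@[39:42]
[43] read 'd'  n7⇒n5 (fail-walked)
[44] read 'd'  n5⇒n6  emit P1@[42:44]
[45] read 'b'  n6⇒n7  emit P2@[42:45]
[46] read 'b'  n7⇒n4 (fail-walked)
[47] read 'd'  n4⇒n5
[48] read 'd'  n5⇒n6  emit P1@[46:48]
[49] read 'd'  n6⇒n13 (fail-walked)
[50] read 'e'  n13⇒n8 (fail-walked)
[51] read 'e'  n8⇒n9
[52] read 'a'  n9⇒n10
[53] read 'd'  n10⇒n11
[54] read 'c'  n11⇒n12  emit P3@[50:54],P4@[53:54]
[55] read 'a'  n12⇒n1 (fail-walked)
[56] read 'b'  n1⇒n4 (fail-walked)
[57] read 'd'  n4⇒n5
[58] read 'd'  n5⇒n6  emit P1@[56:58]
[59] read 'd'  n6⇒n13 (fail-walked)
[60] read 'c'  n13⇒n14  emit P4@[59:60]
[61] read 'a'  n14⇒n1 (fail-walked)
[62] read 'd'  n1⇒n2
[63] read 'd'  n2⇒n3  emit P0@[61:63]
[64] read 'b'  n3⇒n4 (fail-walked)
[65] read 'd'  n4⇒n5
[66] read 'd'  n5⇒n6  emit P1@[64:66]
[67] read 'b'  n6⇒n7  emit P2@[64:67]
[68] read 'e'  n7⇒n8 (fail-walked)
[69] read 'a'  n8⇒n1 (fail-walked)
[70] read 'd'  n1⇒n2
[71] read 'b'  n2⇒n4 (fail-walked)
[72] read 'd'  n4⇒n5
[73] read 'd'  n5⇒n6  emit P1@[71:73]
[74] read 'e'  n6⇒n8 (fail-walked)
[75] read 'd'  n8⇒n13 (fail-walked)
[76] read 'c'  n13⇒n14  emit P4@[75:76]

Result: [[3,4],[6,1],[7,2],[12,0],[18,3],[18,4],[23,3],[23,4],[25,4],[28,0],[35,1],[36,2],[41,1],[42,2],[44,1],[45,2],[48,1],[54,3],[54,4],[58,1],[60,4],[63,0],[66,1],[67,2],[73,1],[76,4]]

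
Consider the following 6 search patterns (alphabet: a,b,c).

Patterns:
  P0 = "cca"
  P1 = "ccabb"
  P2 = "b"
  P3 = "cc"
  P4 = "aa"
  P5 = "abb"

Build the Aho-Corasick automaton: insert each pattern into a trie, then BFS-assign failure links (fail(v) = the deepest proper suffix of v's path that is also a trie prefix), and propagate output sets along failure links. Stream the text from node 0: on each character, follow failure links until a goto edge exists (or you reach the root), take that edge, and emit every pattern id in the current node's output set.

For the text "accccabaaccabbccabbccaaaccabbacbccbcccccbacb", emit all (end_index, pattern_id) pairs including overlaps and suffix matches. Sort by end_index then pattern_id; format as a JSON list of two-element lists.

Build automaton:
Trie (insert patterns):
  0='ε' goto a→7 b→6 c→1
  1='c' goto c→2
  2='cc' goto a→3  [P3 ends]
  3='cca' goto b→4  [P0 ends]
  4='ccab' goto b→5
  5='ccabb' goto ·  [P1 ends]
  6='b' goto ·  [P2 ends]
  7='a' goto a→8 b→9
  8='aa' goto ·  [P4 ends]
  9='ab' goto b→10
  10='abb' goto ·  [P5 ends]

Failure links (BFS by depth):
  fail(1) 'c': from fail(0)=0 chase 'c': 0 ⇒ 0;  out=∅∪out(0)=∅
  fail(6) 'b': from fail(0)=0 chase 'b': 0 ⇒ 0;  out={2}∪out(0)={2}
  fail(7) 'a': from fail(0)=0 chase 'a': 0 ⇒ 0;  out=∅∪out(0)=∅
  fail(2) 'cc': from fail(1)=0 chase 'c': 0 ⇒ 1;  out={3}∪out(1)={3}
  fail(8) 'aa': from fail(7)=0 chase 'a': 0 ⇒ 7;  out={4}∪out(7)={4}
  fail(9) 'ab': from fail(7)=0 chase 'b': 0 ⇒ 6;  out=∅∪out(6)={2}
  fail(3) 'cca': from fail(2)=1 chase 'a': 1→0 ⇒ 7;  out={0}∪out(7)={0}
  fail(10) 'abb': from fail(9)=6 chase 'b': 6→0 ⇒ 6;  out={5}∪out(6)={2,5}
  fail(4) 'ccab': from fail(3)=7 chase 'b': 7 ⇒ 9;  out=∅∪out(9)={2}
  fail(5) 'ccabb': from fail(4)=9 chase 'b': 9 ⇒ 10;  out={1}∪out(10)={1,2,5}

Scan:
i=0 'a': node 0→7
i=1 'c': node 7→1 (via fail)
i=2 'c': node 1→2  → match P3@[1:2]
i=3 'c': node 2→2 (via fail)  → match P3@[2:3]
i=4 'c': node 2→2 (via fail)  → match P3@[3:4]
i=5 'a': node 2→3  → match P0@[3:5]
i=6 'b': node 3→4  → match P2@[6:6]
i=7 'a': node 4→7 (via fail)
i=8 'a': node 7→8  → match P4@[7:8]
i=9 'c': node 8→1 (via fail)
i=10 'c': node 1→2  → match P3@[9:10]
i=11 'a': node 2→3  → match P0@[9:11]
i=12 'b': node 3→4  → match P2@[12:12]
i=13 'b': node 4→5  → match P1@[9:13],P2@[13:13],P5@[11:13]
i=14 'c': node 5→1 (via fail)
i=15 'c': node 1→2  → match P3@[14:15]
i=16 'a': node 2→3  → match P0@[14:16]
i=17 'b': node 3→4  → match P2@[17:17]
i=18 'b': node 4→5  → match P1@[14:18],P2@[18:18],P5@[16:18]
i=19 'c': node 5→1 (via fail)
i=20 'c': node 1→2  → match P3@[19:20]
i=21 'a': node 2→3  → match P0@[19:21]
i=22 'a': node 3→8 (via fail)  → match P4@[21:22]
i=23 'a': node 8→8 (via fail)  → match P4@[22:23]
i=24 'c': node 8→1 (via fail)
i=25 'c': node 1→2  → match P3@[24:25]
i=26 'a': node 2→3  → match P0@[24:26]
i=27 'b': node 3→4  → match P2@[27:27]
i=28 'b': node 4→5  → match P1@[24:28],P2@[28:28],P5@[26:28]
i=29 'a': node 5→7 (via fail)
i=30 'c': node 7→1 (via fail)
i=31 'b': node 1→6 (via fail)  → match P2@[31:31]
i=32 'c': node 6→1 (via fail)
i=33 'c': node 1→2  → match P3@[32:33]
i=34 'b': node 2→6 (via fail)  → match P2@[34:34]
i=35 'c': node 6→1 (via fail)
i=36 'c': node 1→2  → match P3@[35:36]
i=37 'c': node 2→2 (via fail)  → match P3@[36:37]
i=38 'c': node 2→2 (via fail)  → match P3@[37:38]
i=39 'c': node 2→2 (via fail)  → match P3@[38:39]
i=40 'b': node 2→6 (via fail)  → match P2@[40:40]
i=41 'a': node 6→7 (via fail)
i=42 'c': node 7→1 (via fail)
i=43 'b': node 1→6 (via fail)  → match P2@[43:43]

Result: [[2,3],[3,3],[4,3],[5,0],[6,2],[8,4],[10,3],[11,0],[12,2],[13,1],[13,2],[13,5],[15,3],[16,0],[17,2],[18,1],[18,2],[18,5],[20,3],[21,0],[22,4],[23,4],[25,3],[26,0],[27,2],[28,1],[28,2],[28,5],[31,2],[33,3],[34,2],[36,3],[37,3],[38,3],[39,3],[40,2],[43,2]]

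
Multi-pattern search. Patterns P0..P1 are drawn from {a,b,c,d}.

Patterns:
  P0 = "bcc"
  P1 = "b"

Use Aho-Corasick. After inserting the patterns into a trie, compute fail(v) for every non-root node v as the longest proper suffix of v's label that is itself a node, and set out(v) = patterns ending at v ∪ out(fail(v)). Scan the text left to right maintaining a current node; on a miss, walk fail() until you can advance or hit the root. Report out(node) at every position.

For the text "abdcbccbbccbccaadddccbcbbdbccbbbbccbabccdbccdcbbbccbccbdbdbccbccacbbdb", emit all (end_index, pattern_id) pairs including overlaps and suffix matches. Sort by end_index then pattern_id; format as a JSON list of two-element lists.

Build:
Trie (insert patterns):
  n0 'ε': b→1
  n1 'b': c→2  [P1 ends]
  n2 'bc': c→3
  n3 'bcc': ·  [P0 ends]

Failure links (BFS by depth):
  fail(1) 'b': from fail(0)=0 chase 'b': 0 ⇒ 0;  out={1}∪out(0)={1}
  fail(2) 'bc': from fail(1)=0 chase 'c': 0 ⇒ 0;  out=∅∪out(0)=∅
  fail(3) 'bcc': from fail(2)=0 chase 'c': 0 ⇒ 0;  out={0}∪out(0)={0}

Scan:
[0] read 'a'  n0⇒n0
[1] read 'b'  n0⇒n1  → match P1@[1:1]
[2] read 'd'  n1⇒n0 ·f
[3] read 'c'  n0⇒n0
[4] read 'b'  n0⇒n1  → match P1@[4:4]
[5] read 'c'  n1⇒n2
[6] read 'c'  n2⇒n3  → match P0@[4:6]
[7] read 'b'  n3⇒n1 ·f  → match P1@[7:7]
[8] read 'b'  n1⇒n1 ·f  → match P1@[8:8]
[9] read 'c'  n1⇒n2
[10] read 'c'  n2⇒n3  → match P0@[8:10]
[11] read 'b'  n3⇒n1 ·f  → match P1@[11:11]
[12] read 'c'  n1⇒n2
[13] read 'c'  n2⇒n3  → match P0@[11:13]
[14] read 'a'  n3⇒n0 ·f
[15] read 'a'  n0⇒n0
[16] read 'd'  n0⇒n0
[17] read 'd'  n0⇒n0
[18] read 'd'  n0⇒n0
[19] read 'c'  n0⇒n0
[20] read 'c'  n0⇒n0
[21] read 'b'  n0⇒n1  → match P1@[21:21]
[22] read 'c'  n1⇒n2
[23] read 'b'  n2⇒n1 ·f  → match P1@[23:23]
[24] read 'b'  n1⇒n1 ·f  → match P1@[24:24]
[25] read 'd'  n1⇒n0 ·f
[26] read 'b'  n0⇒n1  → match P1@[26:26]
[27] read 'c'  n1⇒n2
[28] read 'c'  n2⇒n3  → match P0@[26:28]
[29] read 'b'  n3⇒n1 ·f  → match P1@[29:29]
[30] read 'b'  n1⇒n1 ·f  → match P1@[30:30]
[31] read 'b'  n1⇒n1 ·f  → match P1@[31:31]
[32] read 'b'  n1⇒n1 ·f  → match P1@[32:32]
[33] read 'c'  n1⇒n2
[34] read 'c'  n2⇒n3  → match P0@[32:34]
[35] read 'b'  n3⇒n1 ·f  → match P1@[35:35]
[36] read 'a'  n1⇒n0 ·f
[37] read 'b'  n0⇒n1  → match P1@[37:37]
[38] read 'c'  n1⇒n2
[39] read 'c'  n2⇒n3  → match P0@[37:39]
[40] read 'd'  n3⇒n0 ·f
[41] read 'b'  n0⇒n1  → match P1@[41:41]
[42] read 'c'  n1⇒n2
[43] read 'c'  n2⇒n3  → match P0@[41:43]
[44] read 'd'  n3⇒n0 ·f
[45] read 'c'  n0⇒n0
[46] read 'b'  n0⇒n1  → match P1@[46:46]
[47] read 'b'  n1⇒n1 ·f  → match P1@[47:47]
[48] read 'b'  n1⇒n1 ·f  → match P1@[48:48]
[49] read 'c'  n1⇒n2
[50] read 'c'  n2⇒n3  → match P0@[48:50]
[51] read 'b'  n3⇒n1 ·f  → match P1@[51:51]
[52] read 'c'  n1⇒n2
[53] read 'c'  n2⇒n3  → match P0@[51:53]
[54] read 'b'  n3⇒n1 ·f  → match P1@[54:54]
[55] read 'd'  n1⇒n0 ·f
[56] read 'b'  n0⇒n1  → match P1@[56:56]
[57] read 'd'  n1⇒n0 ·f
[58] read 'b'  n0⇒n1  → match P1@[58:58]
[59] read 'c'  n1⇒n2
[60] read 'c'  n2⇒n3  → match P0@[58:60]
[61] read 'b'  n3⇒n1 ·f  → match P1@[61:61]
[62] read 'c'  n1⇒n2
[63] read 'c'  n2⇒n3  → match P0@[61:63]
[64] read 'a'  n3⇒n0 ·f
[65] read 'c'  n0⇒n0
[66] read 'b'  n0⇒n1  → match P1@[66:66]
[67] read 'b'  n1⇒n1 ·f  → match P1@[67:67]
[68] read 'd'  n1⇒n0 ·f
[69] read 'b'  n0⇒n1  → match P1@[69:69]

Result: [[1,1],[4,1],[6,0],[7,1],[8,1],[10,0],[11,1],[13,0],[21,1],[23,1],[24,1],[26,1],[28,0],[29,1],[30,1],[31,1],[32,1],[34,0],[35,1],[37,1],[39,0],[41,1],[43,0],[46,1],[47,1],[48,1],[50,0],[51,1],[53,0],[54,1],[56,1],[58,1],[60,0],[61,1],[63,0],[66,1],[67,1],[69,1]]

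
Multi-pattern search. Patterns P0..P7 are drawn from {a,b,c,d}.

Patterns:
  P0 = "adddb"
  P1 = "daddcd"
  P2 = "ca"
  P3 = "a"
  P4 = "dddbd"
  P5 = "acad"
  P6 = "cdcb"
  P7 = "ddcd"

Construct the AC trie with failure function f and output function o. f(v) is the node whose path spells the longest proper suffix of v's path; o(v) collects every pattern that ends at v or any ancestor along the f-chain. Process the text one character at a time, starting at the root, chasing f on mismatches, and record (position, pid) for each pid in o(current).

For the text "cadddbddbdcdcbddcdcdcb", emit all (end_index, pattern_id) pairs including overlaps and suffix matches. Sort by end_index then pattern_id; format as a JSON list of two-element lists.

Build automaton:
Trie nodes:
  n0 'ε': a→1 c→12 d→6
  n1 'a': c→18 d→2  [P3 ends]
  n2 'ad': d→3
  n3 'add': d→4
  n4 'addd': b→5
  n5 'adddb': ·  [P0 ends]
  n6 'd': a→7 d→14
  n7 'da': d→8
  n8 'dad': d→9
  n9 'dadd': c→10
  n10 'daddc': d→11
  n11 'daddcd': ·  [P1 ends]
  n12 'c': a→13 d→21
  n13 'ca': ·  [P2 ends]
  n14 'dd': c→24 d→15
  n15 'ddd': b→16
  n16 'dddb': d→17
  n17 'dddbd': ·  [P4 ends]
  n18 'ac': a→19
  n19 'aca': d→20
  n20 'acad': ·  [P5 ends]
  n21 'cd': c→22
  n22 'cdc': b→23
  n23 'cdcb': ·  [P6 ends]
  n24 'ddc': d→25
  n25 'ddcd': ·  [P7 ends]

Failure links (BFS by depth):
  fail(1) 'a': from fail(0)=0 chase 'a': 0 ⇒ 0;  out={3}∪out(0)={3}
  fail(6) 'd': from fail(0)=0 chase 'd': 0 ⇒ 0;  out=∅∪out(0)=∅
  fail(12) 'c': from fail(0)=0 chase 'c': 0 ⇒ 0;  out=∅∪out(0)=∅
  fail(2) 'ad': from fail(1)=0 chase 'd': 0 ⇒ 6;  out=∅∪out(6)=∅
  fail(7) 'da': from fail(6)=0 chase 'a': 0 ⇒ 1;  out=∅∪out(1)={3}
  fail(13) 'ca': from fail(12)=0 chase 'a': 0 ⇒ 1;  out={2}∪out(1)={2,3}
  fail(14) 'dd': from fail(6)=0 chase 'd': 0 ⇒ 6;  out=∅∪out(6)=∅
  fail(18) 'ac': from fail(1)=0 chase 'c': 0 ⇒ 12;  out=∅∪out(12)=∅
  fail(21) 'cd': from fail(12)=0 chase 'd': 0 ⇒ 6;  out=∅∪out(6)=∅
  fail(3) 'add': from fail(2)=6 chase 'd': 6 ⇒ 14;  out=∅∪out(14)=∅
  fail(8) 'dad': from fail(7)=1 chase 'd': 1 ⇒ 2;  out=∅∪out(2)=∅
  fail(15) 'ddd': from fail(14)=6 chase 'd': 6 ⇒ 14;  out=∅∪out(14)=∅
  fail(19) 'aca': from fail(18)=12 chase 'a': 12 ⇒ 13;  out=∅∪out(13)={2,3}
  fail(22) 'cdc': from fail(21)=6 chase 'c': 6→0 ⇒ 12;  out=∅∪out(12)=∅
  fail(24) 'ddc': from fail(14)=6 chase 'c': 6→0 ⇒ 12;  out=∅∪out(12)=∅
  fail(4) 'addd': from fail(3)=14 chase 'd': 14 ⇒ 15;  out=∅∪out(15)=∅
  fail(9) 'dadd': from fail(8)=2 chase 'd': 2 ⇒ 3;  out=∅∪out(3)=∅
  fail(16) 'dddb': from fail(15)=14 chase 'b': 14→6→0 ⇒ 0;  out=∅∪out(0)=∅
  fail(20) 'acad': from fail(19)=13 chase 'd': 13→1 ⇒ 2;  out={5}∪out(2)={5}
  fail(23) 'cdcb': from fail(22)=12 chase 'b': 12→0 ⇒ 0;  out={6}∪out(0)={6}
  fail(25) 'ddcd': from fail(24)=12 chase 'd': 12 ⇒ 21;  out={7}∪out(21)={7}
  fail(5) 'adddb': from fail(4)=15 chase 'b': 15 ⇒ 16;  out={0}∪out(16)={0}
  fail(10) 'daddc': from fail(9)=3 chase 'c': 3→14 ⇒ 24;  out=∅∪out(24)=∅
  fail(17) 'dddbd': from fail(16)=0 chase 'd': 0 ⇒ 6;  out={4}∪out(6)={4}
  fail(11) 'daddcd': from fail(10)=24 chase 'd': 24 ⇒ 25;  out={1}∪out(25)={1,7}

Run:
[0] read 'c'  n0⇒n12
[1] read 'a'  n12⇒n13  emit P2@[0:1],P3@[1:1]
[2] read 'd'  n13⇒n2 (via fail)
[3] read 'd'  n2⇒n3
[4] read 'd'  n3⇒n4
[5] read 'b'  n4⇒n5  emit P0@[1:5]
[6] read 'd'  n5⇒n17 (via fail)  emit P4@[2:6]
[7] read 'd'  n17⇒n14 (via fail)
[8] read 'b'  n14⇒n0 (via fail)
[9] read 'd'  n0⇒n6
[10] read 'c'  n6⇒n12 (via fail)
[11] read 'd'  n12⇒n21
[12] read 'c'  n21⇒n22
[13] read 'b'  n22⇒n23  emit P6@[10:13]
[14] read 'd'  n23⇒n6 (via fail)
[15] read 'd'  n6⇒n14
[16] read 'c'  n14⇒n24
[17] read 'd'  n24⇒n25  emit P7@[14:17]
[18] read 'c'  n25⇒n22 (via fail)
[19] read 'd'  n22⇒n21 (via fail)
[20] read 'c'  n21⇒n22
[21] read 'b'  n22⇒n23  emit P6@[18:21]

All matches (sorted): [[1,2],[1,3],[5,0],[6,4],[13,6],[17,7],[21,6]]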